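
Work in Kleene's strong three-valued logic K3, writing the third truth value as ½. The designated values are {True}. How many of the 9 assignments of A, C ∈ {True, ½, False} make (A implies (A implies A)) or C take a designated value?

Of the 9 assignments, 7 give a value in {True}.

7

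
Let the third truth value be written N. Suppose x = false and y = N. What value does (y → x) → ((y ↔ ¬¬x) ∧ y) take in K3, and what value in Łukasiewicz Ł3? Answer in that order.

N; true

In K3: y → x = N → false = N  [¬N ∨ false]
¬x = ¬false = true
¬¬x = ¬true = false
y ↔ ¬¬x = N ↔ false = N
(y ↔ ¬¬x) ∧ y = N ∧ N = N
(y → x) → ((y ↔ ¬¬x) ∧ y) = N → N = N
In Łukasiewicz Ł3: y → x = N → false = N  [min(1, 1−½+0)]
¬x = ¬false = true
¬¬x = ¬true = false
y ↔ ¬¬x = N ↔ false = N
(y ↔ ¬¬x) ∧ y = N ∧ N = N
(y → x) → ((y ↔ ¬¬x) ∧ y) = N → N = true
They differ because K3 and Łukasiewicz Ł3 treat N differently under implication.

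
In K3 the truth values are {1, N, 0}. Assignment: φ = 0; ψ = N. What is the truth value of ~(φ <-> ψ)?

N

φ <-> ψ = 0 <-> N = N
~(φ <-> ψ) = ~N = N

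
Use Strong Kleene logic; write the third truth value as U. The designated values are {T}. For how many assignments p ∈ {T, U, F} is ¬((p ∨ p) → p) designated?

0

p=T: F ·
p=U: U ·
p=F: F ·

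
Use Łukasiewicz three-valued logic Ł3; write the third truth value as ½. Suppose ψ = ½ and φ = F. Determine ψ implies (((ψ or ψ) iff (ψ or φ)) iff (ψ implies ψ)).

T

ψ or ψ = ½ or ½ = ½
ψ or φ = ½ or F = ½
(ψ or ψ) iff (ψ or φ) = ½ iff ½ = T
ψ implies ψ = ½ implies ½ = T
((ψ or ψ) iff (ψ or φ)) iff (ψ implies ψ) = T iff T = T
ψ implies (((ψ or ψ) iff (ψ or φ)) iff (ψ implies ψ)) = ½ implies T = T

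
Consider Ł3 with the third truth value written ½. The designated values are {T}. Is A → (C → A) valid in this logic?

Yes

Every assignment of A, C over {T, ½, F} gives a value in {T}.
In particular, with A=½, C=½: A → (C → A) = T.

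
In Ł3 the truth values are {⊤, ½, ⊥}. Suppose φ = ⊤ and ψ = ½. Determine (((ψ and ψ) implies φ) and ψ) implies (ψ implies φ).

⊤

ψ and ψ = ½ and ½ = ½
(ψ and ψ) implies φ = ½ implies ⊤ = ⊤  [min(1, 1−½+1)]
((ψ and ψ) implies φ) and ψ = ⊤ and ½ = ½
ψ implies φ = ½ implies ⊤ = ⊤
(((ψ and ψ) implies φ) and ψ) implies (ψ implies φ) = ½ implies ⊤ = ⊤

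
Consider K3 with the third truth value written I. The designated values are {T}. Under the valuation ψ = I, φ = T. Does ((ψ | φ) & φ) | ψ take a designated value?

ψ | φ = I | T = T
(ψ | φ) & φ = T & T = T
((ψ | φ) & φ) | ψ = T | I = T
T ∈ {T}.

Yes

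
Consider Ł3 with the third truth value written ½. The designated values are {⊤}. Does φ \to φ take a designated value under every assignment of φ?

Yes

Every assignment of φ over {⊤, ½, ⊥} gives a value in {⊤}.
In particular, with φ=½: φ \to φ = ⊤.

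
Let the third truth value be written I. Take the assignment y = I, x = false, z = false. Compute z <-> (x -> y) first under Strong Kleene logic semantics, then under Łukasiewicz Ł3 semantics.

In Strong Kleene logic: x -> y = false -> I = true  [~false | I]
z <-> (x -> y) = false <-> true = false
In Łukasiewicz Ł3: x -> y = false -> I = true
z <-> (x -> y) = false <-> true = false

false; false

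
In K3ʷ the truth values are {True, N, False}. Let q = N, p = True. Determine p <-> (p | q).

p | q = True | N = N
p <-> (p | q) = True <-> N = N

N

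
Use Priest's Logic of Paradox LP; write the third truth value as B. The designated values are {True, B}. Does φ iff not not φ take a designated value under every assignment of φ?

Every assignment of φ over {True, B, False} gives a value in {True, B}.
In particular, with φ=B: φ iff not not φ = B.

Yes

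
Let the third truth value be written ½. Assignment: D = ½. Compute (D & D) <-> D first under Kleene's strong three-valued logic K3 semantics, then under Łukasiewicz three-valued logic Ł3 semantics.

In Kleene's strong three-valued logic K3: D & D = ½ & ½ = ½
(D & D) <-> D = ½ <-> ½ = ½
In Łukasiewicz three-valued logic Ł3: D & D = ½ & ½ = ½
(D & D) <-> D = ½ <-> ½ = ⊤  [1 − |½−½|]
They differ because Kleene's strong three-valued logic K3 and Łukasiewicz three-valued logic Ł3 treat ½ differently under implication.

½; ⊤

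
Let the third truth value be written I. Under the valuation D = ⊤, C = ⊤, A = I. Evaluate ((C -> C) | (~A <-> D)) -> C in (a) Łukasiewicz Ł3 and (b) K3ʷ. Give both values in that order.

⊤; I

In Łukasiewicz Ł3: C -> C = ⊤ -> ⊤ = ⊤
~A = ~I = I
~A <-> D = I <-> ⊤ = I  [1 − |½−1|]
(C -> C) | (~A <-> D) = ⊤ | I = ⊤
((C -> C) | (~A <-> D)) -> C = ⊤ -> ⊤ = ⊤
In K3ʷ: C -> C = ⊤ -> ⊤ = ⊤
~A = ~I = I
~A <-> D = I <-> ⊤ = I
(C -> C) | (~A <-> D) = ⊤ | I = I
((C -> C) | (~A <-> D)) -> C = I -> ⊤ = I  [any arg is the third value ⇒ result is the third value]
They differ because Łukasiewicz Ł3 and K3ʷ treat I differently under the binary connectives.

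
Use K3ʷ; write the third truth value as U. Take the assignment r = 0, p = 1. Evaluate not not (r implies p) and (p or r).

r implies p = 0 implies 1 = 1
not (r implies p) = not 1 = 0
not not (r implies p) = not 0 = 1
p or r = 1 or 0 = 1
not not (r implies p) and (p or r) = 1 and 1 = 1

1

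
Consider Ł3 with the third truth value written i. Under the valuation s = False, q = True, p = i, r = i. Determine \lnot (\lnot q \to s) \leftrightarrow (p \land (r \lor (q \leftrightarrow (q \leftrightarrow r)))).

\lnot q = \lnot True = False
\lnot q \to s = False \to False = True
\lnot (\lnot q \to s) = \lnot True = False
q \leftrightarrow r = True \leftrightarrow i = i  [1 − |1−½|]
q \leftrightarrow (q \leftrightarrow r) = True \leftrightarrow i = i
r \lor (q \leftrightarrow (q \leftrightarrow r)) = i \lor i = i
p \land (r \lor (q \leftrightarrow (q \leftrightarrow r))) = i \land i = i
\lnot (\lnot q \to s) \leftrightarrow (p \land (r \lor (q \leftrightarrow (q \leftrightarrow r)))) = False \leftrightarrow i = i

i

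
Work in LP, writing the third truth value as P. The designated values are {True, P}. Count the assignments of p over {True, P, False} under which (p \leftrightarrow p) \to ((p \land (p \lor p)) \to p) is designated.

3

p=True: True ✓
p=P: P ✓
p=False: True ✓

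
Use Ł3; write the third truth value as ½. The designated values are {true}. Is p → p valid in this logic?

Every assignment of p over {true, ½, false} gives a value in {true}.
In particular, with p=½: p → p = true.

Yes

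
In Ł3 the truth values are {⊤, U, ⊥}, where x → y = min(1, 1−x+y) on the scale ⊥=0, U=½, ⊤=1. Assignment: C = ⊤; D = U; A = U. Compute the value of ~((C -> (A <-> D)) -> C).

⊥

A <-> D = U <-> U = ⊤  [1 − |½−½|]
C -> (A <-> D) = ⊤ -> ⊤ = ⊤
(C -> (A <-> D)) -> C = ⊤ -> ⊤ = ⊤
~((C -> (A <-> D)) -> C) = ~⊤ = ⊥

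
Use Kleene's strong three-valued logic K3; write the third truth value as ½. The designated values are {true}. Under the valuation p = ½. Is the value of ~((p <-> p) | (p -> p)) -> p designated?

p <-> p = ½ <-> ½ = ½
p -> p = ½ -> ½ = ½
(p <-> p) | (p -> p) = ½ | ½ = ½
~((p <-> p) | (p -> p)) = ~½ = ½
~((p <-> p) | (p -> p)) -> p = ½ -> ½ = ½
½ ∉ {true}.

No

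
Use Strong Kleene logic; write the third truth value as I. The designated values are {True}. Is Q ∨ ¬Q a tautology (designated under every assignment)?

Countermodel: Q=I gives I, which is not designated.

No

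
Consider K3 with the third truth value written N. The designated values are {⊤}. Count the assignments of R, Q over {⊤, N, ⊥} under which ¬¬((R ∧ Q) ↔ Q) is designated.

Designated under: (R=⊤, Q=⊤); (R=⊤, Q=⊥); (R=N, Q=⊥); (R=⊥, Q=⊥).

4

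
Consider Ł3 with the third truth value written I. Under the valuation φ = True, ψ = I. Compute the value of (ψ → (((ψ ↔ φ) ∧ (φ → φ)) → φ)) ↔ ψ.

I

ψ ↔ φ = I ↔ True = I
φ → φ = True → True = True
(ψ ↔ φ) ∧ (φ → φ) = I ∧ True = I
((ψ ↔ φ) ∧ (φ → φ)) → φ = I → True = True
ψ → (((ψ ↔ φ) ∧ (φ → φ)) → φ) = I → True = True
(ψ → (((ψ ↔ φ) ∧ (φ → φ)) → φ)) ↔ ψ = True ↔ I = I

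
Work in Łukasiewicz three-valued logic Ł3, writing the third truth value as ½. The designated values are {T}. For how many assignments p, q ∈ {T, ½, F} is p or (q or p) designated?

5

Of the 9 assignments, 5 give a value in {T}.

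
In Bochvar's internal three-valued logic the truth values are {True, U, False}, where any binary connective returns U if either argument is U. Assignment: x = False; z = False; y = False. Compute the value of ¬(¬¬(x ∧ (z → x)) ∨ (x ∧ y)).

z → x = False → False = True
x ∧ (z → x) = False ∧ True = False
¬(x ∧ (z → x)) = ¬False = True
¬¬(x ∧ (z → x)) = ¬True = False
x ∧ y = False ∧ False = False
¬¬(x ∧ (z → x)) ∨ (x ∧ y) = False ∨ False = False
¬(¬¬(x ∧ (z → x)) ∨ (x ∧ y)) = ¬False = True

True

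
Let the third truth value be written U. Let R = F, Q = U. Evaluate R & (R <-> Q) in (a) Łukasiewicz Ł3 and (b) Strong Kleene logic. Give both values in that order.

F; F

In Łukasiewicz Ł3: R <-> Q = F <-> U = U  [1 − |0−½|]
R & (R <-> Q) = F & U = F
In Strong Kleene logic: R <-> Q = F <-> U = U
R & (R <-> Q) = F & U = F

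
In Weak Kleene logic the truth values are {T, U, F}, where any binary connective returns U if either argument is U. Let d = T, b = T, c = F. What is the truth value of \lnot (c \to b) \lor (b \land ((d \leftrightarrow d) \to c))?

F

c \to b = F \to T = T
\lnot (c \to b) = \lnot T = F
d \leftrightarrow d = T \leftrightarrow T = T
(d \leftrightarrow d) \to c = T \to F = F
b \land ((d \leftrightarrow d) \to c) = T \land F = F
\lnot (c \to b) \lor (b \land ((d \leftrightarrow d) \to c)) = F \lor F = F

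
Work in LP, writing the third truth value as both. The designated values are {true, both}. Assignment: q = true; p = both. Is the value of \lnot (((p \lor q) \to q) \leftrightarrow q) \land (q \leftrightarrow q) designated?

p \lor q = both \lor true = true
(p \lor q) \to q = true \to true = true
((p \lor q) \to q) \leftrightarrow q = true \leftrightarrow true = true
\lnot (((p \lor q) \to q) \leftrightarrow q) = \lnot true = false
q \leftrightarrow q = true \leftrightarrow true = true
\lnot (((p \lor q) \to q) \leftrightarrow q) \land (q \leftrightarrow q) = false \land true = false
false ∉ {true, both}.

No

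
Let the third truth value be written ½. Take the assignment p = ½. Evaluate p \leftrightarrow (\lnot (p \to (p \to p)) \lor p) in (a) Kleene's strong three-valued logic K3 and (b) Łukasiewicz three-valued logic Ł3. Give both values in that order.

½; true

In Kleene's strong three-valued logic K3: p \to p = ½ \to ½ = ½  [\lnot ½ \lor ½]
p \to (p \to p) = ½ \to ½ = ½
\lnot (p \to (p \to p)) = \lnot ½ = ½
\lnot (p \to (p \to p)) \lor p = ½ \lor ½ = ½
p \leftrightarrow (\lnot (p \to (p \to p)) \lor p) = ½ \leftrightarrow ½ = ½
In Łukasiewicz three-valued logic Ł3: p \to p = ½ \to ½ = true  [min(1, 1−½+½)]
p \to (p \to p) = ½ \to true = true
\lnot (p \to (p \to p)) = \lnot true = false
\lnot (p \to (p \to p)) \lor p = false \lor ½ = ½
p \leftrightarrow (\lnot (p \to (p \to p)) \lor p) = ½ \leftrightarrow ½ = true
They differ because Kleene's strong three-valued logic K3 and Łukasiewicz three-valued logic Ł3 treat ½ differently under implication.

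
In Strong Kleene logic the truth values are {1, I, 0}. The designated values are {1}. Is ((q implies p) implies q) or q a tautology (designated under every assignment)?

No

Countermodel: q=I, p=1 gives I, which is not designated.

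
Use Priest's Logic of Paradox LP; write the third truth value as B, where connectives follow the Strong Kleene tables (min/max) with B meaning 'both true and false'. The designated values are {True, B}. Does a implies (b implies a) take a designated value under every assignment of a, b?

Yes

Every assignment of a, b over {True, B, False} gives a value in {True, B}.
In particular, with a=B, b=B: a implies (b implies a) = B.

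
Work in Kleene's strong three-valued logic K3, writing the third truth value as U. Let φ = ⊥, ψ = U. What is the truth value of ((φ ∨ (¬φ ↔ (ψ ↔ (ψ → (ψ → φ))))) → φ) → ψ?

¬φ = ¬⊥ = ⊤
ψ → φ = U → ⊥ = U  [¬U ∨ ⊥]
ψ → (ψ → φ) = U → U = U
ψ ↔ (ψ → (ψ → φ)) = U ↔ U = U
¬φ ↔ (ψ ↔ (ψ → (ψ → φ))) = ⊤ ↔ U = U
φ ∨ (¬φ ↔ (ψ ↔ (ψ → (ψ → φ)))) = ⊥ ∨ U = U
(φ ∨ (¬φ ↔ (ψ ↔ (ψ → (ψ → φ))))) → φ = U → ⊥ = U
((φ ∨ (¬φ ↔ (ψ ↔ (ψ → (ψ → φ))))) → φ) → ψ = U → U = U

U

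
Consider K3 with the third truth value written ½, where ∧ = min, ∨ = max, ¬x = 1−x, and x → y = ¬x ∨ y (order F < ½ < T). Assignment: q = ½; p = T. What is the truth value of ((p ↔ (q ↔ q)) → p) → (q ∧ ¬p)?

F

q ↔ q = ½ ↔ ½ = ½
p ↔ (q ↔ q) = T ↔ ½ = ½
(p ↔ (q ↔ q)) → p = ½ → T = T  [¬½ ∨ T]
¬p = ¬T = F
q ∧ ¬p = ½ ∧ F = F
((p ↔ (q ↔ q)) → p) → (q ∧ ¬p) = T → F = F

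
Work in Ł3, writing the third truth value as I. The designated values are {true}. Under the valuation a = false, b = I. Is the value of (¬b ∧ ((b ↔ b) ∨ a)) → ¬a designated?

Yes

¬b = ¬I = I
b ↔ b = I ↔ I = true
(b ↔ b) ∨ a = true ∨ false = true
¬b ∧ ((b ↔ b) ∨ a) = I ∧ true = I
¬a = ¬false = true
(¬b ∧ ((b ↔ b) ∨ a)) → ¬a = I → true = true
true ∈ {true}.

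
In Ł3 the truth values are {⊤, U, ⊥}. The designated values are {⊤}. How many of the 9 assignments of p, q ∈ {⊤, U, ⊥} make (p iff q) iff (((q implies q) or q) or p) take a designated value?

Designated under: (p=⊤, q=⊤); (p=U, q=U); (p=⊥, q=⊥).

3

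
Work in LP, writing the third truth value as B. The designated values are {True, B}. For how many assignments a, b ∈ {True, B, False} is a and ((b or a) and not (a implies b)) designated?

Designated under: (a=True, b=B); (a=True, b=False); (a=B, b=B); (a=B, b=False).

4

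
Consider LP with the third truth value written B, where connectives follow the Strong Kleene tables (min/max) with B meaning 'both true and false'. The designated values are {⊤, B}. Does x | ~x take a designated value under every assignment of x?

Yes

Every assignment of x over {⊤, B, ⊥} gives a value in {⊤, B}.
In particular, with x=B: x | ~x = B.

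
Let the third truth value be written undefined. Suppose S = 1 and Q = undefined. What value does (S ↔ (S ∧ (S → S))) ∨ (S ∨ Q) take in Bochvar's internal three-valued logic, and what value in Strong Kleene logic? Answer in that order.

In Bochvar's internal three-valued logic: S → S = 1 → 1 = 1
S ∧ (S → S) = 1 ∧ 1 = 1
S ↔ (S ∧ (S → S)) = 1 ↔ 1 = 1
S ∨ Q = 1 ∨ undefined = undefined
(S ↔ (S ∧ (S → S))) ∨ (S ∨ Q) = 1 ∨ undefined = undefined
In Strong Kleene logic: S → S = 1 → 1 = 1
S ∧ (S → S) = 1 ∧ 1 = 1
S ↔ (S ∧ (S → S)) = 1 ↔ 1 = 1
S ∨ Q = 1 ∨ undefined = 1
(S ↔ (S ∧ (S → S))) ∨ (S ∨ Q) = 1 ∨ 1 = 1
They differ because Bochvar's internal three-valued logic and Strong Kleene logic treat undefined differently under the binary connectives.

undefined; 1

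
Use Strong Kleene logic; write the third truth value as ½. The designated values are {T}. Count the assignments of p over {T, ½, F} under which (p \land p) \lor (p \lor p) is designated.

1

p=T: T ✓
p=½: ½ ·
p=F: F ·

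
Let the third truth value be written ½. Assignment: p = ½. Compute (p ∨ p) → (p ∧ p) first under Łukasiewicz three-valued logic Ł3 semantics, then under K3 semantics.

In Łukasiewicz three-valued logic Ł3: p ∨ p = ½ ∨ ½ = ½
p ∧ p = ½ ∧ ½ = ½
(p ∨ p) → (p ∧ p) = ½ → ½ = T  [min(1, 1−½+½)]
In K3: p ∨ p = ½ ∨ ½ = ½
p ∧ p = ½ ∧ ½ = ½
(p ∨ p) → (p ∧ p) = ½ → ½ = ½
They differ because Łukasiewicz three-valued logic Ł3 and K3 treat ½ differently under implication.

T; ½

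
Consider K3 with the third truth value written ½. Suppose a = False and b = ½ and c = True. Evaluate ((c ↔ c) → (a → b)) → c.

c ↔ c = True ↔ True = True
a → b = False → ½ = True
(c ↔ c) → (a → b) = True → True = True
((c ↔ c) → (a → b)) → c = True → True = True

True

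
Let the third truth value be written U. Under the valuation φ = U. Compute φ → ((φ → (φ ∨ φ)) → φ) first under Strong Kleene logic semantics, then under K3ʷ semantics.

U; U

In Strong Kleene logic: φ ∨ φ = U ∨ U = U
φ → (φ ∨ φ) = U → U = U  [¬U ∨ U]
(φ → (φ ∨ φ)) → φ = U → U = U
φ → ((φ → (φ ∨ φ)) → φ) = U → U = U
In K3ʷ: φ ∨ φ = U ∨ U = U
φ → (φ ∨ φ) = U → U = U  [any arg is the third value ⇒ result is the third value]
(φ → (φ ∨ φ)) → φ = U → U = U
φ → ((φ → (φ ∨ φ)) → φ) = U → U = U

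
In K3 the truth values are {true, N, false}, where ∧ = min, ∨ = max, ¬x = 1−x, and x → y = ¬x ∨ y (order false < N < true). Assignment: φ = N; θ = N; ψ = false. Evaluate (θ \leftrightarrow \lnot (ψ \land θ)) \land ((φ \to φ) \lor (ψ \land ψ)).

ψ \land θ = false \land N = false
\lnot (ψ \land θ) = \lnot false = true
θ \leftrightarrow \lnot (ψ \land θ) = N \leftrightarrow true = N
φ \to φ = N \to N = N  [\lnot N \lor N]
ψ \land ψ = false \land false = false
(φ \to φ) \lor (ψ \land ψ) = N \lor false = N
(θ \leftrightarrow \lnot (ψ \land θ)) \land ((φ \to φ) \lor (ψ \land ψ)) = N \land N = N

N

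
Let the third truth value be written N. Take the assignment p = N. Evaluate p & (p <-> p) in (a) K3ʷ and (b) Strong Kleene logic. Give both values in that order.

In K3ʷ: p <-> p = N <-> N = N
p & (p <-> p) = N & N = N
In Strong Kleene logic: p <-> p = N <-> N = N
p & (p <-> p) = N & N = N

N; N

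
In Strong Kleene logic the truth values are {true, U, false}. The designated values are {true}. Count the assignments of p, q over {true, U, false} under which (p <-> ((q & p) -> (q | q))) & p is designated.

2

Designated under: (p=true, q=true); (p=true, q=false).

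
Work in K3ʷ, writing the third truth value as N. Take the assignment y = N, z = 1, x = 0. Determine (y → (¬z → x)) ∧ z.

¬z = ¬1 = 0
¬z → x = 0 → 0 = 1
y → (¬z → x) = N → 1 = N
(y → (¬z → x)) ∧ z = N ∧ 1 = N

N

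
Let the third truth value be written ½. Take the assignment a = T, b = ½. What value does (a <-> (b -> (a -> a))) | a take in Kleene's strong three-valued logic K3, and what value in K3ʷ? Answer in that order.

T; ½

In Kleene's strong three-valued logic K3: a -> a = T -> T = T
b -> (a -> a) = ½ -> T = T
a <-> (b -> (a -> a)) = T <-> T = T
(a <-> (b -> (a -> a))) | a = T | T = T
In K3ʷ: a -> a = T -> T = T
b -> (a -> a) = ½ -> T = ½  [any arg is the third value ⇒ result is the third value]
a <-> (b -> (a -> a)) = T <-> ½ = ½
(a <-> (b -> (a -> a))) | a = ½ | T = ½
They differ because Kleene's strong three-valued logic K3 and K3ʷ treat ½ differently under the binary connectives.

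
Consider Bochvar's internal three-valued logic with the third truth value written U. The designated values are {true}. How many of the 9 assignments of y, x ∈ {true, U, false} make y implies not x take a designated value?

3

Designated under: (y=true, x=false); (y=false, x=true); (y=false, x=false).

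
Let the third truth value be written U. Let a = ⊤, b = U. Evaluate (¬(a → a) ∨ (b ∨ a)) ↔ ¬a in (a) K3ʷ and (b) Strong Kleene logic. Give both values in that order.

In K3ʷ: a → a = ⊤ → ⊤ = ⊤
¬(a → a) = ¬⊤ = ⊥
b ∨ a = U ∨ ⊤ = U
¬(a → a) ∨ (b ∨ a) = ⊥ ∨ U = U
¬a = ¬⊤ = ⊥
(¬(a → a) ∨ (b ∨ a)) ↔ ¬a = U ↔ ⊥ = U
In Strong Kleene logic: a → a = ⊤ → ⊤ = ⊤
¬(a → a) = ¬⊤ = ⊥
b ∨ a = U ∨ ⊤ = ⊤
¬(a → a) ∨ (b ∨ a) = ⊥ ∨ ⊤ = ⊤
¬a = ¬⊤ = ⊥
(¬(a → a) ∨ (b ∨ a)) ↔ ¬a = ⊤ ↔ ⊥ = ⊥
They differ because K3ʷ and Strong Kleene logic treat U differently under the binary connectives.

U; ⊥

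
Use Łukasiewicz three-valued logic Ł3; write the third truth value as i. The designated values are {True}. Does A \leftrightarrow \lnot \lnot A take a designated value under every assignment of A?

Every assignment of A over {True, i, False} gives a value in {True}.
In particular, with A=i: A \leftrightarrow \lnot \lnot A = True.

Yes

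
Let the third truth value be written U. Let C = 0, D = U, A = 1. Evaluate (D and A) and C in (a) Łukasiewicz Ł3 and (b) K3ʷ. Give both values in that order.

0; U

In Łukasiewicz Ł3: D and A = U and 1 = U
(D and A) and C = U and 0 = 0
In K3ʷ: D and A = U and 1 = U
(D and A) and C = U and 0 = U
They differ because Łukasiewicz Ł3 and K3ʷ treat U differently under the binary connectives.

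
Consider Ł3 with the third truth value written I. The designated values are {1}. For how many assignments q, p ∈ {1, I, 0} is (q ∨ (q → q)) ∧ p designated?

Designated under: (q=1, p=1); (q=I, p=1); (q=0, p=1).

3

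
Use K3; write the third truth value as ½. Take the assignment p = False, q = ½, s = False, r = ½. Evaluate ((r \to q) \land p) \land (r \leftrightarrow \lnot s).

False

r \to q = ½ \to ½ = ½  [\lnot ½ \lor ½]
(r \to q) \land p = ½ \land False = False
\lnot s = \lnot False = True
r \leftrightarrow \lnot s = ½ \leftrightarrow True = ½
((r \to q) \land p) \land (r \leftrightarrow \lnot s) = False \land ½ = False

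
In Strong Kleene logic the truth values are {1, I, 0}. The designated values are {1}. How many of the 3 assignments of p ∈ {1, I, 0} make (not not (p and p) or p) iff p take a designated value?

p=1: 1 ✓
p=I: I ·
p=0: 1 ✓

2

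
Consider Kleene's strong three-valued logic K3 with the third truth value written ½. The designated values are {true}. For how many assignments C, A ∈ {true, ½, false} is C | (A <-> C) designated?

Designated under: (C=true, A=true); (C=true, A=½); (C=true, A=false); (C=false, A=false).

4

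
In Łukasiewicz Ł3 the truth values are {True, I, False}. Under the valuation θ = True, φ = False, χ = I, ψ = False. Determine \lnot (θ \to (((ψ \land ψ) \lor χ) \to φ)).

I

ψ \land ψ = False \land False = False
(ψ \land ψ) \lor χ = False \lor I = I
((ψ \land ψ) \lor χ) \to φ = I \to False = I
θ \to (((ψ \land ψ) \lor χ) \to φ) = True \to I = I
\lnot (θ \to (((ψ \land ψ) \lor χ) \to φ)) = \lnot I = I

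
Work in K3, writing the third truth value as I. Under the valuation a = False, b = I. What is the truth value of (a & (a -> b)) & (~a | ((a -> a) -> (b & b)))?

a -> b = False -> I = True  [~False | I]
a & (a -> b) = False & True = False
~a = ~False = True
a -> a = False -> False = True
b & b = I & I = I
(a -> a) -> (b & b) = True -> I = I
~a | ((a -> a) -> (b & b)) = True | I = True
(a & (a -> b)) & (~a | ((a -> a) -> (b & b))) = False & True = False

False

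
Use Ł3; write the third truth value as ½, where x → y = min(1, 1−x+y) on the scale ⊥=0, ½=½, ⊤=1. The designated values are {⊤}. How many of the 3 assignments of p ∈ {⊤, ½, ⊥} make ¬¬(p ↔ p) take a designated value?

3

p=⊤: ⊤ ✓
p=½: ⊤ ✓
p=⊥: ⊤ ✓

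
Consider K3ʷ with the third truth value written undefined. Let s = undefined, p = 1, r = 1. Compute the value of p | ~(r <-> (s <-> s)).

undefined

s <-> s = undefined <-> undefined = undefined
r <-> (s <-> s) = 1 <-> undefined = undefined
~(r <-> (s <-> s)) = ~undefined = undefined
p | ~(r <-> (s <-> s)) = 1 | undefined = undefined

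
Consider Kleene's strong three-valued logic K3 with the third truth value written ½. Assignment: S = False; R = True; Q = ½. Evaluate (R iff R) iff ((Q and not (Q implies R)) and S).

R iff R = True iff True = True
Q implies R = ½ implies True = True  [not ½ or True]
not (Q implies R) = not True = False
Q and not (Q implies R) = ½ and False = False
(Q and not (Q implies R)) and S = False and False = False
(R iff R) iff ((Q and not (Q implies R)) and S) = True iff False = False

False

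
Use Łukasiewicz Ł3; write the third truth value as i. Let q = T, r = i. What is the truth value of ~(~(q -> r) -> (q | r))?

q -> r = T -> i = i  [min(1, 1−1+½)]
~(q -> r) = ~i = i
q | r = T | i = T
~(q -> r) -> (q | r) = i -> T = T
~(~(q -> r) -> (q | r)) = ~T = F

F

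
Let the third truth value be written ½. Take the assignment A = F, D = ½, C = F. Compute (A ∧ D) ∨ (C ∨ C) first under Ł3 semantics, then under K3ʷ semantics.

In Ł3: A ∧ D = F ∧ ½ = F
C ∨ C = F ∨ F = F
(A ∧ D) ∨ (C ∨ C) = F ∨ F = F
In K3ʷ: A ∧ D = F ∧ ½ = ½
C ∨ C = F ∨ F = F
(A ∧ D) ∨ (C ∨ C) = ½ ∨ F = ½
They differ because Ł3 and K3ʷ treat ½ differently under the binary connectives.

F; ½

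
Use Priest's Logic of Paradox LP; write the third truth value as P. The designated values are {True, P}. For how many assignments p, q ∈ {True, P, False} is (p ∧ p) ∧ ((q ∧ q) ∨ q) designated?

4

Designated under: (p=True, q=True); (p=True, q=P); (p=P, q=True); (p=P, q=P).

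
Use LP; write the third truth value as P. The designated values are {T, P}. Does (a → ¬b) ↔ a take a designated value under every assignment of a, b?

Countermodel: a=T, b=T gives F, which is not designated.

No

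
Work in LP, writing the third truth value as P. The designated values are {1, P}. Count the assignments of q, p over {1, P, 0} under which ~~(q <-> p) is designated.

Of the 9 assignments, 7 give a value in {1, P}.

7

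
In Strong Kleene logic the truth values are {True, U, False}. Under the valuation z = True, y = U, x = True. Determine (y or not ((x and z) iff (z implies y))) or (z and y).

x and z = True and True = True
z implies y = True implies U = U
(x and z) iff (z implies y) = True iff U = U
not ((x and z) iff (z implies y)) = not U = U
y or not ((x and z) iff (z implies y)) = U or U = U
z and y = True and U = U
(y or not ((x and z) iff (z implies y))) or (z and y) = U or U = U

U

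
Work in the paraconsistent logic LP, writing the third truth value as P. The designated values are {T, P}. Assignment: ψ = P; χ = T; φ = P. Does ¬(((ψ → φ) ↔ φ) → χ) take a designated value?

ψ → φ = P → P = P  [¬P ∨ P]
(ψ → φ) ↔ φ = P ↔ P = P
((ψ → φ) ↔ φ) → χ = P → T = T
¬(((ψ → φ) ↔ φ) → χ) = ¬T = F
F ∉ {T, P}.

No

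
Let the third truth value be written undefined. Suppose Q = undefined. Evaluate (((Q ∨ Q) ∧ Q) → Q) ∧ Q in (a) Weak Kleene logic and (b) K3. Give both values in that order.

In Weak Kleene logic: Q ∨ Q = undefined ∨ undefined = undefined
(Q ∨ Q) ∧ Q = undefined ∧ undefined = undefined
((Q ∨ Q) ∧ Q) → Q = undefined → undefined = undefined
(((Q ∨ Q) ∧ Q) → Q) ∧ Q = undefined ∧ undefined = undefined
In K3: Q ∨ Q = undefined ∨ undefined = undefined
(Q ∨ Q) ∧ Q = undefined ∧ undefined = undefined
((Q ∨ Q) ∧ Q) → Q = undefined → undefined = undefined
(((Q ∨ Q) ∧ Q) → Q) ∧ Q = undefined ∧ undefined = undefined

undefined; undefined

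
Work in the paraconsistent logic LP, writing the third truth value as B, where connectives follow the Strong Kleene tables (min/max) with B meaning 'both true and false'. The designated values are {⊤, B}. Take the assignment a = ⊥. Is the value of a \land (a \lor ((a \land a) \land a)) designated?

a \land a = ⊥ \land ⊥ = ⊥
(a \land a) \land a = ⊥ \land ⊥ = ⊥
a \lor ((a \land a) \land a) = ⊥ \lor ⊥ = ⊥
a \land (a \lor ((a \land a) \land a)) = ⊥ \land ⊥ = ⊥
⊥ ∉ {⊤, B}.

No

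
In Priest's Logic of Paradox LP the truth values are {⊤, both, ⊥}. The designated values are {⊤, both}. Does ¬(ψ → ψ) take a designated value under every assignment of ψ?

Countermodel: ψ=⊤ gives ⊥, which is not designated.

No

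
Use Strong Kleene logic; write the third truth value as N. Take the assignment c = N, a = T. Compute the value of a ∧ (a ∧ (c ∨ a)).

T

c ∨ a = N ∨ T = T
a ∧ (c ∨ a) = T ∧ T = T
a ∧ (a ∧ (c ∨ a)) = T ∧ T = T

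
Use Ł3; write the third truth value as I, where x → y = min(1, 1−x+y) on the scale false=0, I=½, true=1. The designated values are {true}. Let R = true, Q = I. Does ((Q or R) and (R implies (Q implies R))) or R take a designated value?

Q or R = I or true = true
Q implies R = I implies true = true
R implies (Q implies R) = true implies true = true
(Q or R) and (R implies (Q implies R)) = true and true = true
((Q or R) and (R implies (Q implies R))) or R = true or true = true
true ∈ {true}.

Yes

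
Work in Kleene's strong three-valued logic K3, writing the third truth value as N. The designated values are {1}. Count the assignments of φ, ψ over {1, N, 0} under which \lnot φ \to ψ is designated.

Of the 9 assignments, 5 give a value in {1}.

5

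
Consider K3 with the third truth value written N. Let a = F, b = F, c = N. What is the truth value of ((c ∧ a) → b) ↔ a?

c ∧ a = N ∧ F = F
(c ∧ a) → b = F → F = T
((c ∧ a) → b) ↔ a = T ↔ F = F

F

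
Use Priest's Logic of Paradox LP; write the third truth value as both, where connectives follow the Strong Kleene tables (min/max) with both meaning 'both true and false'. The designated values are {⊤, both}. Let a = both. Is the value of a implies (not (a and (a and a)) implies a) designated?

Yes

a and a = both and both = both
a and (a and a) = both and both = both
not (a and (a and a)) = not both = both
not (a and (a and a)) implies a = both implies both = both
a implies (not (a and (a and a)) implies a) = both implies both = both
both ∈ {⊤, both}.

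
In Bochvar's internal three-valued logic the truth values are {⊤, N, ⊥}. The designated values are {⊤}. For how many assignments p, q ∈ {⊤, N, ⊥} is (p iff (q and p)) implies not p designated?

Designated under: (p=⊤, q=⊥); (p=⊥, q=⊤); (p=⊥, q=⊥).

3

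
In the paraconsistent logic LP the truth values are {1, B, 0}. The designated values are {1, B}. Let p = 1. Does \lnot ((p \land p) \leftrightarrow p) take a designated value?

p \land p = 1 \land 1 = 1
(p \land p) \leftrightarrow p = 1 \leftrightarrow 1 = 1
\lnot ((p \land p) \leftrightarrow p) = \lnot 1 = 0
0 ∉ {1, B}.

No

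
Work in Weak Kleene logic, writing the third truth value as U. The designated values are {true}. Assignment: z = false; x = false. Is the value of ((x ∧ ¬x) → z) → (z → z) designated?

¬x = ¬false = true
x ∧ ¬x = false ∧ true = false
(x ∧ ¬x) → z = false → false = true
z → z = false → false = true
((x ∧ ¬x) → z) → (z → z) = true → true = true
true ∈ {true}.

Yes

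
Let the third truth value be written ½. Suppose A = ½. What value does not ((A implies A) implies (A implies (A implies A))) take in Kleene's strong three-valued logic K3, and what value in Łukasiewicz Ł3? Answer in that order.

½; 0

In Kleene's strong three-valued logic K3: A implies A = ½ implies ½ = ½  [not ½ or ½]
A implies A = ½ implies ½ = ½
A implies (A implies A) = ½ implies ½ = ½
(A implies A) implies (A implies (A implies A)) = ½ implies ½ = ½
not ((A implies A) implies (A implies (A implies A))) = not ½ = ½
In Łukasiewicz Ł3: A implies A = ½ implies ½ = 1
A implies A = ½ implies ½ = 1
A implies (A implies A) = ½ implies 1 = 1
(A implies A) implies (A implies (A implies A)) = 1 implies 1 = 1
not ((A implies A) implies (A implies (A implies A))) = not 1 = 0
They differ because Kleene's strong three-valued logic K3 and Łukasiewicz Ł3 treat ½ differently under implication.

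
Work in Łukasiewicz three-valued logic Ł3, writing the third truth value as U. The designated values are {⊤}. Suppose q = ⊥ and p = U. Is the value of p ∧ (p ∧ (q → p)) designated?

q → p = ⊥ → U = ⊤  [min(1, 1−0+½)]
p ∧ (q → p) = U ∧ ⊤ = U
p ∧ (p ∧ (q → p)) = U ∧ U = U
U ∉ {⊤}.

No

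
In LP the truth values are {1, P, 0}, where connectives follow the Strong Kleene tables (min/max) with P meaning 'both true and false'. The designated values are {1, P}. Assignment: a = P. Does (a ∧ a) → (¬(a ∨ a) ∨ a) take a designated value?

Yes

a ∧ a = P ∧ P = P
a ∨ a = P ∨ P = P
¬(a ∨ a) = ¬P = P
¬(a ∨ a) ∨ a = P ∨ P = P
(a ∧ a) → (¬(a ∨ a) ∨ a) = P → P = P  [¬P ∨ P]
P ∈ {1, P}.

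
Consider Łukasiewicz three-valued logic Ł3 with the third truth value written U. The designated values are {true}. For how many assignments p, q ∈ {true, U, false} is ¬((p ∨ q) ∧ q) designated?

Designated under: (p=true, q=false); (p=U, q=false); (p=false, q=false).

3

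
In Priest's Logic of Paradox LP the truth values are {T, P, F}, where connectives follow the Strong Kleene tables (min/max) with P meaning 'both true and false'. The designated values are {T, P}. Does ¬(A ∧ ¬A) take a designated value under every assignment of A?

Yes

Every assignment of A over {T, P, F} gives a value in {T, P}.
In particular, with A=P: ¬(A ∧ ¬A) = P.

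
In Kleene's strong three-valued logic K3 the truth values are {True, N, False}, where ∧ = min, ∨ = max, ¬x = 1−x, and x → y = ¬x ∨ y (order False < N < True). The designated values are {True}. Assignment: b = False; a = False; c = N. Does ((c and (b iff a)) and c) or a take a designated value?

No

b iff a = False iff False = True
c and (b iff a) = N and True = N
(c and (b iff a)) and c = N and N = N
((c and (b iff a)) and c) or a = N or False = N
N ∉ {True}.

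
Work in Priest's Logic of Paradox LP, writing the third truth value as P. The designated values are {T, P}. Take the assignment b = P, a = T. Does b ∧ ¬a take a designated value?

¬a = ¬T = F
b ∧ ¬a = P ∧ F = F
F ∉ {T, P}.

No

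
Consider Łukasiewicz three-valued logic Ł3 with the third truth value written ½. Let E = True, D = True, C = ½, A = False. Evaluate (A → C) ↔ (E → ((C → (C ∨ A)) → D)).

True

A → C = False → ½ = True  [min(1, 1−0+½)]
C ∨ A = ½ ∨ False = ½
C → (C ∨ A) = ½ → ½ = True
(C → (C ∨ A)) → D = True → True = True
E → ((C → (C ∨ A)) → D) = True → True = True
(A → C) ↔ (E → ((C → (C ∨ A)) → D)) = True ↔ True = True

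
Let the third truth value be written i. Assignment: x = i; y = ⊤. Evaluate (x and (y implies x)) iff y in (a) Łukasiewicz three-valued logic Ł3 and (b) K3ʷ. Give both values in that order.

In Łukasiewicz three-valued logic Ł3: y implies x = ⊤ implies i = i  [min(1, 1−1+½)]
x and (y implies x) = i and i = i
(x and (y implies x)) iff y = i iff ⊤ = i
In K3ʷ: y implies x = ⊤ implies i = i  [any arg is the third value ⇒ result is the third value]
x and (y implies x) = i and i = i
(x and (y implies x)) iff y = i iff ⊤ = i

i; i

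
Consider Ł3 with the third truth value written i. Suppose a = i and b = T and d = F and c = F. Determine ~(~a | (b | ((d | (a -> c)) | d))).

~a = ~i = i
a -> c = i -> F = i
d | (a -> c) = F | i = i
(d | (a -> c)) | d = i | F = i
b | ((d | (a -> c)) | d) = T | i = T
~a | (b | ((d | (a -> c)) | d)) = i | T = T
~(~a | (b | ((d | (a -> c)) | d))) = ~T = F

F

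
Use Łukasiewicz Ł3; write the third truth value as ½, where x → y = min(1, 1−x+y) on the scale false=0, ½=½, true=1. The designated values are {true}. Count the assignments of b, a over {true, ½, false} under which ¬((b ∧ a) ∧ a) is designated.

5

Of the 9 assignments, 5 give a value in {true}.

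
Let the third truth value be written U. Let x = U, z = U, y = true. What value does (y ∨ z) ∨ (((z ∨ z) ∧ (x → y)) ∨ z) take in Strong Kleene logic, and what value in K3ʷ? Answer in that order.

In Strong Kleene logic: y ∨ z = true ∨ U = true
z ∨ z = U ∨ U = U
x → y = U → true = true  [¬U ∨ true]
(z ∨ z) ∧ (x → y) = U ∧ true = U
((z ∨ z) ∧ (x → y)) ∨ z = U ∨ U = U
(y ∨ z) ∨ (((z ∨ z) ∧ (x → y)) ∨ z) = true ∨ U = true
In K3ʷ: y ∨ z = true ∨ U = U
z ∨ z = U ∨ U = U
x → y = U → true = U  [any arg is the third value ⇒ result is the third value]
(z ∨ z) ∧ (x → y) = U ∧ U = U
((z ∨ z) ∧ (x → y)) ∨ z = U ∨ U = U
(y ∨ z) ∨ (((z ∨ z) ∧ (x → y)) ∨ z) = U ∨ U = U
They differ because Strong Kleene logic and K3ʷ treat U differently under the binary connectives.

true; U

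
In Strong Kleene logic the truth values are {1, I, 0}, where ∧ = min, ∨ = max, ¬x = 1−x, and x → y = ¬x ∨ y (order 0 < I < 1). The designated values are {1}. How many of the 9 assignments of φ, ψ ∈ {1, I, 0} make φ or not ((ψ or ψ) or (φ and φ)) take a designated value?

4

Designated under: (φ=1, ψ=1); (φ=1, ψ=I); (φ=1, ψ=0); (φ=0, ψ=0).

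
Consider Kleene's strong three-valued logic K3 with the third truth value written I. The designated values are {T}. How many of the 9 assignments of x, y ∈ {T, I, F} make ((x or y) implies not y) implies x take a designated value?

5

Of the 9 assignments, 5 give a value in {T}.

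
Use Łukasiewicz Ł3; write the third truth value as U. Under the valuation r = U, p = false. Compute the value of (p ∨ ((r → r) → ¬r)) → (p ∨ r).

true

r → r = U → U = true  [min(1, 1−½+½)]
¬r = ¬U = U
(r → r) → ¬r = true → U = U
p ∨ ((r → r) → ¬r) = false ∨ U = U
p ∨ r = false ∨ U = U
(p ∨ ((r → r) → ¬r)) → (p ∨ r) = U → U = true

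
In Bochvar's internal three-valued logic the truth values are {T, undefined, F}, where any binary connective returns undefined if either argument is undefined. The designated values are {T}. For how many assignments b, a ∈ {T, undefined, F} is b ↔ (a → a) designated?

2

Designated under: (b=T, a=T); (b=T, a=F).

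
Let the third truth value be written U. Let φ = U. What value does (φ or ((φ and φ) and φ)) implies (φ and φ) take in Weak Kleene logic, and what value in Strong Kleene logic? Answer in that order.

U; U

In Weak Kleene logic: φ and φ = U and U = U
(φ and φ) and φ = U and U = U
φ or ((φ and φ) and φ) = U or U = U
φ and φ = U and U = U
(φ or ((φ and φ) and φ)) implies (φ and φ) = U implies U = U  [any arg is the third value ⇒ result is the third value]
In Strong Kleene logic: φ and φ = U and U = U
(φ and φ) and φ = U and U = U
φ or ((φ and φ) and φ) = U or U = U
φ and φ = U and U = U
(φ or ((φ and φ) and φ)) implies (φ and φ) = U implies U = U  [not U or U]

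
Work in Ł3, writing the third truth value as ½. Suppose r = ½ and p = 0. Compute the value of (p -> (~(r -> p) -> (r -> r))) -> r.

r -> p = ½ -> 0 = ½
~(r -> p) = ~½ = ½
r -> r = ½ -> ½ = 1
~(r -> p) -> (r -> r) = ½ -> 1 = 1
p -> (~(r -> p) -> (r -> r)) = 0 -> 1 = 1
(p -> (~(r -> p) -> (r -> r))) -> r = 1 -> ½ = ½

½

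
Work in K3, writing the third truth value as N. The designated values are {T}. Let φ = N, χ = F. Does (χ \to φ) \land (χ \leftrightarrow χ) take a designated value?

Yes

χ \to φ = F \to N = T  [\lnot F \lor N]
χ \leftrightarrow χ = F \leftrightarrow F = T
(χ \to φ) \land (χ \leftrightarrow χ) = T \land T = T
T ∈ {T}.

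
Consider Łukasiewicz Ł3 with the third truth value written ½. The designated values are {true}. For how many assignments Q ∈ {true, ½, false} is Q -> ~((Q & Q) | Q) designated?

Q=true: false ·
Q=½: true ✓
Q=false: true ✓

2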